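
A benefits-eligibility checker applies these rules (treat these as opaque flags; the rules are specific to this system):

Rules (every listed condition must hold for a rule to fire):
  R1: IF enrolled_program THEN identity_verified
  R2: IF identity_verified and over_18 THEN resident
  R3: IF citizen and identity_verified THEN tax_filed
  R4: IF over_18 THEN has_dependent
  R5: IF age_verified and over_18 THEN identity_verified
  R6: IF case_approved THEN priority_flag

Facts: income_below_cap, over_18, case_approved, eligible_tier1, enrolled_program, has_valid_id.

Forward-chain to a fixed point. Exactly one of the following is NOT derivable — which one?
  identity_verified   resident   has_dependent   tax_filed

[1] R1 [IF enrolled_program THEN identity_verified]; R4 [IF over_18 THEN has_dependent]; R6 [IF case_approved THEN priority_flag]. ⇒ new: identity_verified, has_dependent, priority_flag.
[2] R2 [IF identity_verified and over_18 THEN resident]. ⇒ new: resident.
Derived: resident (round 2), has_dependent (round 1), identity_verified (round 1). tax_filed never appears in any round.

tax_filed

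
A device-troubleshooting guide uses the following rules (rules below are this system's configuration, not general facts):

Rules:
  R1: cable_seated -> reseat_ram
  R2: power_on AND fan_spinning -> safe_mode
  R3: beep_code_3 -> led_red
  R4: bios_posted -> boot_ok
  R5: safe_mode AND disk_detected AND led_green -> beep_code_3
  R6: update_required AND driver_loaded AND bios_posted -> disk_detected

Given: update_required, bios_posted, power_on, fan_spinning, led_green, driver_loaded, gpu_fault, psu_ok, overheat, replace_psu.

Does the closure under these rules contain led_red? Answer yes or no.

yes

Round 1: R2 [power_on AND fan_spinning -> safe_mode]; R4 [bios_posted -> boot_ok]; R6 [update_required AND driver_loaded AND bios_posted -> disk_detected]. New: safe_mode, boot_ok, disk_detected.
Round 2: R5 [safe_mode AND disk_detected AND led_green -> beep_code_3]. New: beep_code_3.
Round 3: R3 [beep_code_3 -> led_red]. New: led_red.
led_red appears in round 3, so it is derivable.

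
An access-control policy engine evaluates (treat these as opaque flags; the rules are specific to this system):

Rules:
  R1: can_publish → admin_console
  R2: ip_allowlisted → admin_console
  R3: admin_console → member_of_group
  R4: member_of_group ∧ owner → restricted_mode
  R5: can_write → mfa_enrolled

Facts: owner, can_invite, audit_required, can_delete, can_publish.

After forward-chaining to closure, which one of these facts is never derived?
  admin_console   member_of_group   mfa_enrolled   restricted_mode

Round 1 — R1, derive admin_console.
Round 2 — R3, derive member_of_group.
Round 3 — R4, derive restricted_mode.
Derived: member_of_group (round 2), admin_console (round 1), restricted_mode (round 3). mfa_enrolled never appears in any round.

mfa_enrolled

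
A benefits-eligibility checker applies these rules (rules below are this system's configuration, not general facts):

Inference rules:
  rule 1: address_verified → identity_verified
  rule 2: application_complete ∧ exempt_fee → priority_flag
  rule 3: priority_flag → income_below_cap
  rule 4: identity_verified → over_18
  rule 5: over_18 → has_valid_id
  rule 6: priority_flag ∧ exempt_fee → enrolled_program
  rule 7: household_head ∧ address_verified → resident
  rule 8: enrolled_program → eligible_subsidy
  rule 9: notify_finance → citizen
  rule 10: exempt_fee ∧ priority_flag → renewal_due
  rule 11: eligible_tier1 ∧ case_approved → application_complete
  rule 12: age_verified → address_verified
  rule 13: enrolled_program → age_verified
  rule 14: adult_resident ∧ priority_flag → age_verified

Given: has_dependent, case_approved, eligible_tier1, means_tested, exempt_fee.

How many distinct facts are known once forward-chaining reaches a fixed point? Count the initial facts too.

Round 1: rule 11 [eligible_tier1 ∧ case_approved → application_complete]. Adds application_complete.
Round 2: rule 2 [application_complete ∧ exempt_fee → priority_flag]. Adds priority_flag.
Round 3: rule 3 [priority_flag → income_below_cap]; rule 6 [priority_flag ∧ exempt_fee → enrolled_program]; rule 10 [exempt_fee ∧ priority_flag → renewal_due]. Adds income_below_cap, enrolled_program, renewal_due.
Round 4: rule 8 [enrolled_program → eligible_subsidy]; rule 13 [enrolled_program → age_verified]. Adds eligible_subsidy, age_verified.
Round 5: rule 12 [age_verified → address_verified]. Adds address_verified.
Round 6: rule 1 [address_verified → identity_verified]. Adds identity_verified.
Round 7: rule 4 [identity_verified → over_18]. Adds over_18.
Round 8: rule 5 [over_18 → has_valid_id]. Adds has_valid_id.
Closure: {address_verified, age_verified, application_complete, case_approved, eligible_subsidy, eligible_tier1, enrolled_program, exempt_fee, has_dependent, has_valid_id, identity_verified, income_below_cap, means_tested, over_18, priority_flag, renewal_due} — 16 facts.

16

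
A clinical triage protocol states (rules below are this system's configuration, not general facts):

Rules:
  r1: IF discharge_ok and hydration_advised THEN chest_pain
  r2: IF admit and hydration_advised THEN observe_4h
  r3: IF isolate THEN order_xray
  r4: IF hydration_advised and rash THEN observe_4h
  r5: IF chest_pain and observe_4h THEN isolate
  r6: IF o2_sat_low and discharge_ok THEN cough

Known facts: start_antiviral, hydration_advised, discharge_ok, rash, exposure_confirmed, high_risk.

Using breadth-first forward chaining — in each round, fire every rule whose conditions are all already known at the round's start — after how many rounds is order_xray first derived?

3

Round 1 fires r1, r4, giving chest_pain, observe_4h.
Round 2 fires r5, giving isolate.
Round 3 fires r3, giving order_xray.
order_xray first appears in round 3.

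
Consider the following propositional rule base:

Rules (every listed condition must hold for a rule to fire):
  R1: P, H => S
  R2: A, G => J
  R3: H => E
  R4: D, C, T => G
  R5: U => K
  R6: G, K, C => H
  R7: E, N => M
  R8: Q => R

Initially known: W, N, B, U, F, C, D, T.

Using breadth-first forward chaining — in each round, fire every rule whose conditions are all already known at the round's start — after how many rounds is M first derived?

4

Round 1: R4 [D, C, T => G]; R5 [U => K]. New: G, K.
Round 2: R6 [G, K, C => H]. New: H.
Round 3: R3 [H => E]. New: E.
Round 4: R7 [E, N => M]. New: M.
M first appears in round 4.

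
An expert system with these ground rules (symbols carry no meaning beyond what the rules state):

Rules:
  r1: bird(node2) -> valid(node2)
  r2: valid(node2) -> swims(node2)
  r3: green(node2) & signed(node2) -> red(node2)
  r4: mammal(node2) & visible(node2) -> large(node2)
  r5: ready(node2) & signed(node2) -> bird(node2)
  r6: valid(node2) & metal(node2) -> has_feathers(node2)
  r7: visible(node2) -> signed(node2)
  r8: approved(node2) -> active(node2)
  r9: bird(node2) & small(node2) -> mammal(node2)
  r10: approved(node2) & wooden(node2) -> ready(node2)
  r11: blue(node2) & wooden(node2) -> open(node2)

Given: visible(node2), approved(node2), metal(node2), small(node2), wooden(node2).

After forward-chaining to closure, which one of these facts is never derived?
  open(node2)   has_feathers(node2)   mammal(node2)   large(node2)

Round 1 fires r7, r8, r10, giving signed(node2), active(node2), ready(node2).
Round 2 fires r5, giving bird(node2).
Round 3 fires r1, r9, giving valid(node2), mammal(node2).
Round 4 fires r2, r4, r6, giving swims(node2), large(node2), has_feathers(node2).
Derived: large(node2) (round 4), has_feathers(node2) (round 4), mammal(node2) (round 3). open(node2) never appears in any round.

open(node2)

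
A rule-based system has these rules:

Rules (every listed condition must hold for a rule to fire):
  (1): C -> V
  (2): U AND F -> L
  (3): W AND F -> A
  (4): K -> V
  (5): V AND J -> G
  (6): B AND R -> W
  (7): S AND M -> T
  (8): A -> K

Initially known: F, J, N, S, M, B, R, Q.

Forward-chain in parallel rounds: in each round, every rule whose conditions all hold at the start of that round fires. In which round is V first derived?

Round 1: (6) [B AND R -> W]; (7) [S AND M -> T]. Adds W, T.
Round 2: (3) [W AND F -> A]. Adds A.
Round 3: (8) [A -> K]. Adds K.
Round 4: (4) [K -> V]. Adds V.
V first appears in round 4.

4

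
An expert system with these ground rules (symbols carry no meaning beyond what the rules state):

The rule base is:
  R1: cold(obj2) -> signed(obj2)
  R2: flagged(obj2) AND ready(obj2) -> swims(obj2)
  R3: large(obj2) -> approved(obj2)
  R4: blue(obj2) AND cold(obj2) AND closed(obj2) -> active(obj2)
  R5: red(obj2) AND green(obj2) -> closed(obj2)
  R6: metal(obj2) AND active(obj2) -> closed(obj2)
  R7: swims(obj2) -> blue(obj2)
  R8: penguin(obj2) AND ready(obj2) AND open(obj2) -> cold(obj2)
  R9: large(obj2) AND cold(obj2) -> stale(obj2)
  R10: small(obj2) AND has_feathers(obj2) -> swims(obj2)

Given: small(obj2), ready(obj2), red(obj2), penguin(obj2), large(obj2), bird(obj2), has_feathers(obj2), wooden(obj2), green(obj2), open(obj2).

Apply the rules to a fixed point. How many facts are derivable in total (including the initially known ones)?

Round 1 — R3, R5, R8, R10, derive approved(obj2), closed(obj2), cold(obj2), swims(obj2).
Round 2 — R1, R7, R9, derive signed(obj2), blue(obj2), stale(obj2).
Round 3 — R4, derive active(obj2).
Closure: {active(obj2), approved(obj2), bird(obj2), blue(obj2), closed(obj2), cold(obj2), green(obj2), has_feathers(obj2), large(obj2), open(obj2), penguin(obj2), ready(obj2), red(obj2), signed(obj2), small(obj2), stale(obj2), swims(obj2), wooden(obj2)} — 18 facts.

18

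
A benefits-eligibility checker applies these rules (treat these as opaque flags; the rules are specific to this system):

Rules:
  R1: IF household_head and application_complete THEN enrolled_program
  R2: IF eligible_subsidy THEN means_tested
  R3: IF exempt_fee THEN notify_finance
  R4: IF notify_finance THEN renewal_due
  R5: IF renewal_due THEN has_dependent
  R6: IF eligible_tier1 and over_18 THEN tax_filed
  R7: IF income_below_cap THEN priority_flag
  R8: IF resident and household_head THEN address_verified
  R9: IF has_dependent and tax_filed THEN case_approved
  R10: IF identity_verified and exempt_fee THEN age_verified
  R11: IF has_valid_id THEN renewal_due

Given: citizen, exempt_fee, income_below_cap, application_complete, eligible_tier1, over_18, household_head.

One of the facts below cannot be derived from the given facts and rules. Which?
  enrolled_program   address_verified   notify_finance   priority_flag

Round 1 fires R1, R3, R6, R7, giving enrolled_program, notify_finance, tax_filed, priority_flag.
Round 2 fires R4, giving renewal_due.
Round 3 fires R5, giving has_dependent.
Round 4 fires R9, giving case_approved.
Derived: priority_flag (round 1), enrolled_program (round 1), notify_finance (round 1). address_verified never appears in any round.

address_verified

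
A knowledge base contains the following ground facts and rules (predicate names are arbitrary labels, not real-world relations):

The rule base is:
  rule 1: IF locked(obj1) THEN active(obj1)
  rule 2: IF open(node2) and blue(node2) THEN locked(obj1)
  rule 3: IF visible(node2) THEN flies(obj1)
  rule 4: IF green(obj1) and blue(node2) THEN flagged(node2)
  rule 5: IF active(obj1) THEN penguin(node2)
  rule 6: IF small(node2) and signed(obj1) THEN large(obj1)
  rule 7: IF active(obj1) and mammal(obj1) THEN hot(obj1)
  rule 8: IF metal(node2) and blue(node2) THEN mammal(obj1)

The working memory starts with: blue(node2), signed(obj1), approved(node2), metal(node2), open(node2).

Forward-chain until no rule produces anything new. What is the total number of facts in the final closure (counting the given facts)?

10

Round 1 fires rule 2, rule 8, giving locked(obj1), mammal(obj1).
Round 2 fires rule 1, giving active(obj1).
Round 3 fires rule 5, rule 7, giving penguin(node2), hot(obj1).
Closure: {active(obj1), approved(node2), blue(node2), hot(obj1), locked(obj1), mammal(obj1), metal(node2), open(node2), penguin(node2), signed(obj1)} — 10 facts.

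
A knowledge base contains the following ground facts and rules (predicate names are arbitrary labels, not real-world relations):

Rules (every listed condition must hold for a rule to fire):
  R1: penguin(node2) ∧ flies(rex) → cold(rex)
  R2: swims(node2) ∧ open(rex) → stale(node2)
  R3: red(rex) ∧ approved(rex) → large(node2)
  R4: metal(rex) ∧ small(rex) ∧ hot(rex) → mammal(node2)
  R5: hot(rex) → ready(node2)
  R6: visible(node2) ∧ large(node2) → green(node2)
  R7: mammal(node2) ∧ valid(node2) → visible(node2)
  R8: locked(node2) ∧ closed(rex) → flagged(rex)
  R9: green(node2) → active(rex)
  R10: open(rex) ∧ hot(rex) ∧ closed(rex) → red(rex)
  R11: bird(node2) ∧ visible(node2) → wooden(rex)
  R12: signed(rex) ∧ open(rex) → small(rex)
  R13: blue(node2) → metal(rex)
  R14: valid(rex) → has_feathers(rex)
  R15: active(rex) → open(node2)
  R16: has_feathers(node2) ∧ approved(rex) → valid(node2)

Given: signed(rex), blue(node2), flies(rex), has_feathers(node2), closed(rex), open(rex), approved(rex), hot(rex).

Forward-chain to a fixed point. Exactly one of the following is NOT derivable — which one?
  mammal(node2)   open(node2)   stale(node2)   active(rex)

stale(node2)

Round 1: R5 [hot(rex) → ready(node2)]; R10 [open(rex) ∧ hot(rex) ∧ closed(rex) → red(rex)]; R12 [signed(rex) ∧ open(rex) → small(rex)]; R13 [blue(node2) → metal(rex)]; R16 [has_feathers(node2) ∧ approved(rex) → valid(node2)]. New: ready(node2), red(rex), small(rex), metal(rex), valid(node2).
Round 2: R3 [red(rex) ∧ approved(rex) → large(node2)]; R4 [metal(rex) ∧ small(rex) ∧ hot(rex) → mammal(node2)]. New: large(node2), mammal(node2).
Round 3: R7 [mammal(node2) ∧ valid(node2) → visible(node2)]. New: visible(node2).
Round 4: R6 [visible(node2) ∧ large(node2) → green(node2)]. New: green(node2).
Round 5: R9 [green(node2) → active(rex)]. New: active(rex).
Round 6: R15 [active(rex) → open(node2)]. New: open(node2).
Derived: mammal(node2) (round 2), active(rex) (round 5), open(node2) (round 6). stale(node2) never appears in any round.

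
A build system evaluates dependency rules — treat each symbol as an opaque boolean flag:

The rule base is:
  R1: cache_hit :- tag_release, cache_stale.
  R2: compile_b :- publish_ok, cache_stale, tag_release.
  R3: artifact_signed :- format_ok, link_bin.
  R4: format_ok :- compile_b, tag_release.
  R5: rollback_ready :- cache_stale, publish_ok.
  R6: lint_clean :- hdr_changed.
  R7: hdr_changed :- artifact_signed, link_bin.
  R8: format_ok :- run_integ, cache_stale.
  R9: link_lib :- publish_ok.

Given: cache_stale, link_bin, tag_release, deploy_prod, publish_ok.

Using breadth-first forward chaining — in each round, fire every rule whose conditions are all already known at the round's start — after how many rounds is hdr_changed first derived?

Round 1: R1 [cache_hit :- tag_release, cache_stale.]; R2 [compile_b :- publish_ok, cache_stale, tag_release.]; R5 [rollback_ready :- cache_stale, publish_ok.]; R9 [link_lib :- publish_ok.]. Adds cache_hit, compile_b, rollback_ready, link_lib.
Round 2: R4 [format_ok :- compile_b, tag_release.]. Adds format_ok.
Round 3: R3 [artifact_signed :- format_ok, link_bin.]. Adds artifact_signed.
Round 4: R7 [hdr_changed :- artifact_signed, link_bin.]. Adds hdr_changed.
hdr_changed first appears in round 4.

4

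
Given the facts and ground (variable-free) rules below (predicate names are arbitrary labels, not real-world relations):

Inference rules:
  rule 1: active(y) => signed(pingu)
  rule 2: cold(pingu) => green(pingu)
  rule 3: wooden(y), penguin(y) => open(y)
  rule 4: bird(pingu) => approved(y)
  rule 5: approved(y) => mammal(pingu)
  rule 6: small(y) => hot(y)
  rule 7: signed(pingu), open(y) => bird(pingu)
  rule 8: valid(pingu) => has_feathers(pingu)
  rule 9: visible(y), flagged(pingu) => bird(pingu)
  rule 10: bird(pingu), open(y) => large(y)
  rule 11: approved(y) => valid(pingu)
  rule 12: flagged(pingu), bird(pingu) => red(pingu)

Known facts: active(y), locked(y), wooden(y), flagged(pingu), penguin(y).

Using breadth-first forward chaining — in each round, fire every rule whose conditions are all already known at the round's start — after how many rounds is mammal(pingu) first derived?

Round 1: rule 1 [active(y) => signed(pingu)]; rule 3 [wooden(y), penguin(y) => open(y)]. New: signed(pingu), open(y).
Round 2: rule 7 [signed(pingu), open(y) => bird(pingu)]. New: bird(pingu).
Round 3: rule 4 [bird(pingu) => approved(y)]; rule 10 [bird(pingu), open(y) => large(y)]; rule 12 [flagged(pingu), bird(pingu) => red(pingu)]. New: approved(y), large(y), red(pingu).
Round 4: rule 5 [approved(y) => mammal(pingu)]; rule 11 [approved(y) => valid(pingu)]. New: mammal(pingu), valid(pingu).
mammal(pingu) first appears in round 4.

4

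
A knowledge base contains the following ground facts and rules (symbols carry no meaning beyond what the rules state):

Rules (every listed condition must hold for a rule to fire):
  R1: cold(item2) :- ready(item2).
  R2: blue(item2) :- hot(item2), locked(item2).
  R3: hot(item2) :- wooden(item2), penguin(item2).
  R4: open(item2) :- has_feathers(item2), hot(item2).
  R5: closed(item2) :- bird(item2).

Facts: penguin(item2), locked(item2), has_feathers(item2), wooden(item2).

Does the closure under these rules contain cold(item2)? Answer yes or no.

no

Round 1: R3 [hot(item2) :- wooden(item2), penguin(item2).]. Adds hot(item2).
Round 2: R2 [blue(item2) :- hot(item2), locked(item2).]; R4 [open(item2) :- has_feathers(item2), hot(item2).]. Adds blue(item2), open(item2).
Fixed point reached. cold(item2) is concluded only by R1; R1 needs ready(item2) (never derived).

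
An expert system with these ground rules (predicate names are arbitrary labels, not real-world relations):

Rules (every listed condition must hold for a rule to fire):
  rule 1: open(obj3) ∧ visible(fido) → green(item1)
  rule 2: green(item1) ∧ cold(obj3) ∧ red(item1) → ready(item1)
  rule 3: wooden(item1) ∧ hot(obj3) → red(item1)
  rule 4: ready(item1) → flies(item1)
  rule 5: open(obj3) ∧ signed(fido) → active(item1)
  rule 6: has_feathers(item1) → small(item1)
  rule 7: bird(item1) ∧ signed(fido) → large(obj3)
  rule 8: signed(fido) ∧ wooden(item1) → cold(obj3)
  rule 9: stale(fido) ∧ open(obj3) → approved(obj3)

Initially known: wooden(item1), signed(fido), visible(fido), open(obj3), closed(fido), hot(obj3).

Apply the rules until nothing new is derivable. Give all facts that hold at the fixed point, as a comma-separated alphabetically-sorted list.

Round 1 — rule 1, rule 3, rule 5, rule 8, derive green(item1), red(item1), active(item1), cold(obj3).
Round 2 — rule 2, derive ready(item1).
Round 3 — rule 4, derive flies(item1).

active(item1), closed(fido), cold(obj3), flies(item1), green(item1), hot(obj3), open(obj3), ready(item1), red(item1), signed(fido), visible(fido), wooden(item1)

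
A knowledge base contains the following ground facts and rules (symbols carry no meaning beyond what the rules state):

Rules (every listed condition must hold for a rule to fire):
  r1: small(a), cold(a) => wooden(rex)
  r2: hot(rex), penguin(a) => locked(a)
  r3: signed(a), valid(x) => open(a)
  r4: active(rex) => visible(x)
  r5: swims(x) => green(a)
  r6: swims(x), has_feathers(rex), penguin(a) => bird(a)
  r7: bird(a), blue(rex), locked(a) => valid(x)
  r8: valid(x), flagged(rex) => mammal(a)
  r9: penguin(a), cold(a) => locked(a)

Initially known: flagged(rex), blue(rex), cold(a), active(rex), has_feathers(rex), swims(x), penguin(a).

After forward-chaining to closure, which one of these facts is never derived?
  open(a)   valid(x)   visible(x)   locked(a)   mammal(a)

Round 1: r4 [active(rex) => visible(x)]; r5 [swims(x) => green(a)]; r6 [swims(x), has_feathers(rex), penguin(a) => bird(a)]; r9 [penguin(a), cold(a) => locked(a)]. Adds visible(x), green(a), bird(a), locked(a).
Round 2: r7 [bird(a), blue(rex), locked(a) => valid(x)]. Adds valid(x).
Round 3: r8 [valid(x), flagged(rex) => mammal(a)]. Adds mammal(a).
Derived: locked(a) (round 1), mammal(a) (round 3), visible(x) (round 1), valid(x) (round 2). open(a) never appears in any round.

open(a)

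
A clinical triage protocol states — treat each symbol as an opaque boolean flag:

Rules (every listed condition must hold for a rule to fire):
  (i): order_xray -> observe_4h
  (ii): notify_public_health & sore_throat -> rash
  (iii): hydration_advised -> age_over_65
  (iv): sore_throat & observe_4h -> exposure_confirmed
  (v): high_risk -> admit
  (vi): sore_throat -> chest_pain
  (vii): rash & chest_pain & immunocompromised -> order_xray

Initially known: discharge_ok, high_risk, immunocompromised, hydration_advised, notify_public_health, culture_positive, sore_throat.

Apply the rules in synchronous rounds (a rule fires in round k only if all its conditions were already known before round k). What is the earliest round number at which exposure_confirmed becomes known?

4

Round 1: (ii) [notify_public_health & sore_throat -> rash]; (iii) [hydration_advised -> age_over_65]; (v) [high_risk -> admit]; (vi) [sore_throat -> chest_pain]. Adds rash, age_over_65, admit, chest_pain.
Round 2: (vii) [rash & chest_pain & immunocompromised -> order_xray]. Adds order_xray.
Round 3: (i) [order_xray -> observe_4h]. Adds observe_4h.
Round 4: (iv) [sore_throat & observe_4h -> exposure_confirmed]. Adds exposure_confirmed.
exposure_confirmed first appears in round 4.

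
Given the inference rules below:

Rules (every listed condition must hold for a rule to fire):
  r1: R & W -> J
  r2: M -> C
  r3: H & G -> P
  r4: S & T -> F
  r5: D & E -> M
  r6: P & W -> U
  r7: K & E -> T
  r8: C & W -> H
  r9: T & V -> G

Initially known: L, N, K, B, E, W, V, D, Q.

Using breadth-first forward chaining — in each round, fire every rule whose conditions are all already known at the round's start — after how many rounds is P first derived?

Round 1: r5 [D & E -> M]; r7 [K & E -> T]. New: M, T.
Round 2: r2 [M -> C]; r9 [T & V -> G]. New: C, G.
Round 3: r8 [C & W -> H]. New: H.
Round 4: r3 [H & G -> P]. New: P.
P first appears in round 4.

4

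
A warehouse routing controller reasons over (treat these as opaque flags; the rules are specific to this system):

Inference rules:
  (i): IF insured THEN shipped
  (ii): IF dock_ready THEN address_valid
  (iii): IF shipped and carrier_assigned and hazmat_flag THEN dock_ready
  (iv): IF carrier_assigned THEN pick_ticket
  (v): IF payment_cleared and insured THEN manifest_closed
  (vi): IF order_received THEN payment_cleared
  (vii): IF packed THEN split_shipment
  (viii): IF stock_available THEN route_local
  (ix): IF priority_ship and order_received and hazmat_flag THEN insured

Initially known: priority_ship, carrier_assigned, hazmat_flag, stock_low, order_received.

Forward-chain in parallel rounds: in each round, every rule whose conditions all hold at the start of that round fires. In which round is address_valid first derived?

4

[1] (iv) [IF carrier_assigned THEN pick_ticket]; (vi) [IF order_received THEN payment_cleared]; (ix) [IF priority_ship and order_received and hazmat_flag THEN insured]. ⇒ new: pick_ticket, payment_cleared, insured.
[2] (i) [IF insured THEN shipped]; (v) [IF payment_cleared and insured THEN manifest_closed]. ⇒ new: shipped, manifest_closed.
[3] (iii) [IF shipped and carrier_assigned and hazmat_flag THEN dock_ready]. ⇒ new: dock_ready.
[4] (ii) [IF dock_ready THEN address_valid]. ⇒ new: address_valid.
address_valid first appears in round 4.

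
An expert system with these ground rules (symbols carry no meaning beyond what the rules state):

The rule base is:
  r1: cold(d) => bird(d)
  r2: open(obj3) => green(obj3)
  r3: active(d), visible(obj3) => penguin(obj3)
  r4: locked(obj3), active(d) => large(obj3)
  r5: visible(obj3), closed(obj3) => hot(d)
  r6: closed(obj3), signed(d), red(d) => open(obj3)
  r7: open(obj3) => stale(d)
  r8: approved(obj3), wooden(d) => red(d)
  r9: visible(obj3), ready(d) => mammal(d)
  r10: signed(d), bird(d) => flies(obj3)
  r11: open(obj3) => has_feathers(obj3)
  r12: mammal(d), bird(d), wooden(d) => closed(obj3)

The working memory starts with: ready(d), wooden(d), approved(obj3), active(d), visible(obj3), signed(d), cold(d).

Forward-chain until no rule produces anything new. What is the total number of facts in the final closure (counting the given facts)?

18

[1] r1 [cold(d) => bird(d)]; r3 [active(d), visible(obj3) => penguin(obj3)]; r8 [approved(obj3), wooden(d) => red(d)]; r9 [visible(obj3), ready(d) => mammal(d)]. ⇒ new: bird(d), penguin(obj3), red(d), mammal(d).
[2] r10 [signed(d), bird(d) => flies(obj3)]; r12 [mammal(d), bird(d), wooden(d) => closed(obj3)]. ⇒ new: flies(obj3), closed(obj3).
[3] r5 [visible(obj3), closed(obj3) => hot(d)]; r6 [closed(obj3), signed(d), red(d) => open(obj3)]. ⇒ new: hot(d), open(obj3).
[4] r2 [open(obj3) => green(obj3)]; r7 [open(obj3) => stale(d)]; r11 [open(obj3) => has_feathers(obj3)]. ⇒ new: green(obj3), stale(d), has_feathers(obj3).
Closure: {active(d), approved(obj3), bird(d), closed(obj3), cold(d), flies(obj3), green(obj3), has_feathers(obj3), hot(d), mammal(d), open(obj3), penguin(obj3), ready(d), red(d), signed(d), stale(d), visible(obj3), wooden(d)} — 18 facts.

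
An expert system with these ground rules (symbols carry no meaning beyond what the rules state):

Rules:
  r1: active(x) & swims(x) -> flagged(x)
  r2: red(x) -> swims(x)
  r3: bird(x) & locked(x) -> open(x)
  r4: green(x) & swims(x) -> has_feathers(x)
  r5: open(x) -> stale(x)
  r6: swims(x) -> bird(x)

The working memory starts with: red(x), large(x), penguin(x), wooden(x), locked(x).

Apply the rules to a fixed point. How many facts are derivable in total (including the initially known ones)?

9

Round 1 fires r2, giving swims(x).
Round 2 fires r6, giving bird(x).
Round 3 fires r3, giving open(x).
Round 4 fires r5, giving stale(x).
Closure: {bird(x), large(x), locked(x), open(x), penguin(x), red(x), stale(x), swims(x), wooden(x)} — 9 facts.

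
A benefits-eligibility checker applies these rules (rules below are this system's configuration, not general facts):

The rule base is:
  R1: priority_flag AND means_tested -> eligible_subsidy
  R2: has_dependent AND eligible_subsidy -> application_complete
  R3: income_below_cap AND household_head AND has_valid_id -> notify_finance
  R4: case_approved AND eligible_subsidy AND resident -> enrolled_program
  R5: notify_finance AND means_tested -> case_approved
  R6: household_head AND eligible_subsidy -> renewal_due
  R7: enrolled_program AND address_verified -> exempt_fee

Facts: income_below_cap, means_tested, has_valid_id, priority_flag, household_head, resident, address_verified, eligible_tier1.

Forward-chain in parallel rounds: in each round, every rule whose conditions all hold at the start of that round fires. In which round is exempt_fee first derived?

Round 1: R1 [priority_flag AND means_tested -> eligible_subsidy]; R3 [income_below_cap AND household_head AND has_valid_id -> notify_finance]. New: eligible_subsidy, notify_finance.
Round 2: R5 [notify_finance AND means_tested -> case_approved]; R6 [household_head AND eligible_subsidy -> renewal_due]. New: case_approved, renewal_due.
Round 3: R4 [case_approved AND eligible_subsidy AND resident -> enrolled_program]. New: enrolled_program.
Round 4: R7 [enrolled_program AND address_verified -> exempt_fee]. New: exempt_fee.
exempt_fee first appears in round 4.

4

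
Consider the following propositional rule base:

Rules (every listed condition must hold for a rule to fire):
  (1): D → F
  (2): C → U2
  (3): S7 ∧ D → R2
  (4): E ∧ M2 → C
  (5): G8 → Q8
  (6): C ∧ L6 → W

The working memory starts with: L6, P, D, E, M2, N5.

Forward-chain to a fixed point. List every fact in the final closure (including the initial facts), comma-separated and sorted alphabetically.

C, D, E, F, L6, M2, N5, P, U2, W

Round 1 fires (1), (4), giving F, C.
Round 2 fires (2), (6), giving U2, W.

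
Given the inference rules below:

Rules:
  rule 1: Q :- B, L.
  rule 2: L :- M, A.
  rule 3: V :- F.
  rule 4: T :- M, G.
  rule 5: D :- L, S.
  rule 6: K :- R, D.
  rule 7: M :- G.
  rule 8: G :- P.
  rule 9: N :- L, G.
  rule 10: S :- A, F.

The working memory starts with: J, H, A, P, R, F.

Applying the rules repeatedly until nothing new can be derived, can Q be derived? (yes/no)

[1] rule 3 [V :- F.]; rule 8 [G :- P.]; rule 10 [S :- A, F.]. ⇒ new: V, G, S.
[2] rule 7 [M :- G.]. ⇒ new: M.
[3] rule 2 [L :- M, A.]; rule 4 [T :- M, G.]. ⇒ new: L, T.
[4] rule 5 [D :- L, S.]; rule 9 [N :- L, G.]. ⇒ new: D, N.
[5] rule 6 [K :- R, D.]. ⇒ new: K.
Fixed point reached. Q is concluded only by rule 1; rule 1 needs B (never derived).

no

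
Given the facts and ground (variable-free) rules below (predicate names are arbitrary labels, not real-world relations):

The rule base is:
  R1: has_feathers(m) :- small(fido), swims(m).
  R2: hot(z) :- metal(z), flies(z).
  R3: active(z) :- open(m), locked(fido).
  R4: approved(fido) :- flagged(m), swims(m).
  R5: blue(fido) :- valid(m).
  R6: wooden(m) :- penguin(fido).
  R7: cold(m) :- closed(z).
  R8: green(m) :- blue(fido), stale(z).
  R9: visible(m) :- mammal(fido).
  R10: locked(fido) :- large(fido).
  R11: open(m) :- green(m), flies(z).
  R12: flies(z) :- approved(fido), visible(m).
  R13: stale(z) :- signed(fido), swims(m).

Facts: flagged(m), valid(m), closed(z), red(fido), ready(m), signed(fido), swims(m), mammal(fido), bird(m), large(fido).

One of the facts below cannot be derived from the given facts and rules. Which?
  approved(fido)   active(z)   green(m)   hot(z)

Round 1 fires R4, R5, R7, R9, R10, R13, giving approved(fido), blue(fido), cold(m), visible(m), locked(fido), stale(z).
Round 2 fires R8, R12, giving green(m), flies(z).
Round 3 fires R11, giving open(m).
Round 4 fires R3, giving active(z).
Derived: active(z) (round 4), approved(fido) (round 1), green(m) (round 2). hot(z) never appears in any round.

hot(z)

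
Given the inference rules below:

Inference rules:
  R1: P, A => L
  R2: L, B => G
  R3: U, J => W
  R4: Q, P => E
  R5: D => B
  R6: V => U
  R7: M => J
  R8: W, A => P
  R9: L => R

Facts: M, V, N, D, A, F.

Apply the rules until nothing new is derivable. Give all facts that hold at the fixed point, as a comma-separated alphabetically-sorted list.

A, B, D, F, G, J, L, M, N, P, R, U, V, W

Round 1: R5 [D => B]; R6 [V => U]; R7 [M => J]. New: B, U, J.
Round 2: R3 [U, J => W]. New: W.
Round 3: R8 [W, A => P]. New: P.
Round 4: R1 [P, A => L]. New: L.
Round 5: R2 [L, B => G]; R9 [L => R]. New: G, R.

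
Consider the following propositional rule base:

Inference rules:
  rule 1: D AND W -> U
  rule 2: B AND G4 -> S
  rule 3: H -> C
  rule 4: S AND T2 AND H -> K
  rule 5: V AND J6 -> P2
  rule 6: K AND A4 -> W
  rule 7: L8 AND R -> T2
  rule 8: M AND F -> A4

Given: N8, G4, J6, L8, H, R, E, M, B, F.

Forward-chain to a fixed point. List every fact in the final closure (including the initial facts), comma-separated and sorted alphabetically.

Round 1 — rule 2, rule 3, rule 7, rule 8, derive S, C, T2, A4.
Round 2 — rule 4, derive K.
Round 3 — rule 6, derive W.

A4, B, C, E, F, G4, H, J6, K, L8, M, N8, R, S, T2, W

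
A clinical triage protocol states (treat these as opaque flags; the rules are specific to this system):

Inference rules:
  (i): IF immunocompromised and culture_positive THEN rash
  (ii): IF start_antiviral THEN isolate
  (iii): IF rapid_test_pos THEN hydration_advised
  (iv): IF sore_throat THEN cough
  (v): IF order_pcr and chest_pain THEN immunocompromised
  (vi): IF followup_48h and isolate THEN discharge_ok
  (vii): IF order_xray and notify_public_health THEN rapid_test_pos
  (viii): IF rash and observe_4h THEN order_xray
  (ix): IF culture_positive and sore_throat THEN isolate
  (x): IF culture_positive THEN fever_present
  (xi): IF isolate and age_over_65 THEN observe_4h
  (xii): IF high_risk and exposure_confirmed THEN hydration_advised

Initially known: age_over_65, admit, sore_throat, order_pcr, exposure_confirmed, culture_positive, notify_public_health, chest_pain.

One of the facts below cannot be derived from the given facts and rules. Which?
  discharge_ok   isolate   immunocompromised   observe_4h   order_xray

[1] (iv) [IF sore_throat THEN cough]; (v) [IF order_pcr and chest_pain THEN immunocompromised]; (ix) [IF culture_positive and sore_throat THEN isolate]; (x) [IF culture_positive THEN fever_present]. ⇒ new: cough, immunocompromised, isolate, fever_present.
[2] (i) [IF immunocompromised and culture_positive THEN rash]; (xi) [IF isolate and age_over_65 THEN observe_4h]. ⇒ new: rash, observe_4h.
[3] (viii) [IF rash and observe_4h THEN order_xray]. ⇒ new: order_xray.
[4] (vii) [IF order_xray and notify_public_health THEN rapid_test_pos]. ⇒ new: rapid_test_pos.
[5] (iii) [IF rapid_test_pos THEN hydration_advised]. ⇒ new: hydration_advised.
Derived: observe_4h (round 2), isolate (round 1), order_xray (round 3), immunocompromised (round 1). discharge_ok never appears in any round.

discharge_ok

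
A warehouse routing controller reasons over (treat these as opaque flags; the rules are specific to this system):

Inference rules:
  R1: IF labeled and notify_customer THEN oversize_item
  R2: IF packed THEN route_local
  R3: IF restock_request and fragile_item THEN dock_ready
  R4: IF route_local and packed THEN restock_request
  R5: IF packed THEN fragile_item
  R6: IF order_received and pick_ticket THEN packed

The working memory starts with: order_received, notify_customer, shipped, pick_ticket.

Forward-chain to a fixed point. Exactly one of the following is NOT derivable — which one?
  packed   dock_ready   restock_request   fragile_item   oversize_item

Round 1 — R6, derive packed.
Round 2 — R2, R5, derive route_local, fragile_item.
Round 3 — R4, derive restock_request.
Round 4 — R3, derive dock_ready.
Derived: dock_ready (round 4), fragile_item (round 2), restock_request (round 3), packed (round 1). oversize_item never appears in any round.

oversize_item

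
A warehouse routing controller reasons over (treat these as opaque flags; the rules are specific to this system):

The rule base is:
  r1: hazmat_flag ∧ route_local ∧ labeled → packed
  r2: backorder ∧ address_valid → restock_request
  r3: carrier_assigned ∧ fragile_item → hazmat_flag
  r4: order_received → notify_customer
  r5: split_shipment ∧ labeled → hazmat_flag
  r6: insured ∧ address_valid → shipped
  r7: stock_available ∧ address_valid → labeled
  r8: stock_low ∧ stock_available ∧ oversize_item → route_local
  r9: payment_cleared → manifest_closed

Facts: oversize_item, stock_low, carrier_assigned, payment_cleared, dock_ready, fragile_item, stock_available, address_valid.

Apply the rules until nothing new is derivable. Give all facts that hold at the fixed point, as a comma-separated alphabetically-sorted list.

address_valid, carrier_assigned, dock_ready, fragile_item, hazmat_flag, labeled, manifest_closed, oversize_item, packed, payment_cleared, route_local, stock_available, stock_low

Round 1: r3 [carrier_assigned ∧ fragile_item → hazmat_flag]; r7 [stock_available ∧ address_valid → labeled]; r8 [stock_low ∧ stock_available ∧ oversize_item → route_local]; r9 [payment_cleared → manifest_closed]. Adds hazmat_flag, labeled, route_local, manifest_closed.
Round 2: r1 [hazmat_flag ∧ route_local ∧ labeled → packed]. Adds packed.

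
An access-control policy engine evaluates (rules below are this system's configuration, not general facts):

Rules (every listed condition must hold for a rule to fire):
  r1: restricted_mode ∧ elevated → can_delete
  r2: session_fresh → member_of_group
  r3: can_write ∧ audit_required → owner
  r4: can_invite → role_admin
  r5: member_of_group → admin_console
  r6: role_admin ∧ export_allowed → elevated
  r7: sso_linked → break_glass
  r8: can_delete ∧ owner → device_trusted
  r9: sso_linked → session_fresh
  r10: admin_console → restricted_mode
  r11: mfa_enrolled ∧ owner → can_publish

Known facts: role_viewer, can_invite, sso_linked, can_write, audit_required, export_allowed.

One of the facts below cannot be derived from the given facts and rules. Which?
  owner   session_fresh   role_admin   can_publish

Round 1 fires r3, r4, r7, r9, giving owner, role_admin, break_glass, session_fresh.
Round 2 fires r2, r6, giving member_of_group, elevated.
Round 3 fires r5, giving admin_console.
Round 4 fires r10, giving restricted_mode.
Round 5 fires r1, giving can_delete.
Round 6 fires r8, giving device_trusted.
Derived: owner (round 1), role_admin (round 1), session_fresh (round 1). can_publish never appears in any round.

can_publish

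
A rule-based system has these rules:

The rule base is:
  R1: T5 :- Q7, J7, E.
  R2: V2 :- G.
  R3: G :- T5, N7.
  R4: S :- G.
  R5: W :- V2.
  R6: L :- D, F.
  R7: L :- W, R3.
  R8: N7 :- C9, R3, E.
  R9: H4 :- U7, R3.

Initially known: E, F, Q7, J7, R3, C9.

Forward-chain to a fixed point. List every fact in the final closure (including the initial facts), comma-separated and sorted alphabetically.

C9, E, F, G, J7, L, N7, Q7, R3, S, T5, V2, W

Round 1: R1 [T5 :- Q7, J7, E.]; R8 [N7 :- C9, R3, E.]. Adds T5, N7.
Round 2: R3 [G :- T5, N7.]. Adds G.
Round 3: R2 [V2 :- G.]; R4 [S :- G.]. Adds V2, S.
Round 4: R5 [W :- V2.]. Adds W.
Round 5: R7 [L :- W, R3.]. Adds L.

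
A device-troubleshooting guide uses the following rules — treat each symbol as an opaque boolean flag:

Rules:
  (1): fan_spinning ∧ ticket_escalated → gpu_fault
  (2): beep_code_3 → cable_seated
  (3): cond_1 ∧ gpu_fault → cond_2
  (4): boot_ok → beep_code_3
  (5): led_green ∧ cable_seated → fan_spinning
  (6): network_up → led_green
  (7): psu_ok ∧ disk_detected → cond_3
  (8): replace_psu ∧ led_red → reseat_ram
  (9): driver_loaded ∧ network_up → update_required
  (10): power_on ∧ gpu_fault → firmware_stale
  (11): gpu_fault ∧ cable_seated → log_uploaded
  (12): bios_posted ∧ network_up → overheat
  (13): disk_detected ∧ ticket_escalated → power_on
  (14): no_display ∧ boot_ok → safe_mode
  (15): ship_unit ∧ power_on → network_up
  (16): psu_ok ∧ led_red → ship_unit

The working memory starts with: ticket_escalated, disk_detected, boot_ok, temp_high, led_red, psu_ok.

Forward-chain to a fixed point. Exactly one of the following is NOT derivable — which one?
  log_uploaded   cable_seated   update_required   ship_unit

update_required

Round 1: (4) [boot_ok → beep_code_3]; (7) [psu_ok ∧ disk_detected → cond_3]; (13) [disk_detected ∧ ticket_escalated → power_on]; (16) [psu_ok ∧ led_red → ship_unit]. New: beep_code_3, cond_3, power_on, ship_unit.
Round 2: (2) [beep_code_3 → cable_seated]; (15) [ship_unit ∧ power_on → network_up]. New: cable_seated, network_up.
Round 3: (6) [network_up → led_green]. New: led_green.
Round 4: (5) [led_green ∧ cable_seated → fan_spinning]. New: fan_spinning.
Round 5: (1) [fan_spinning ∧ ticket_escalated → gpu_fault]. New: gpu_fault.
Round 6: (10) [power_on ∧ gpu_fault → firmware_stale]; (11) [gpu_fault ∧ cable_seated → log_uploaded]. New: firmware_stale, log_uploaded.
Derived: ship_unit (round 1), cable_seated (round 2), log_uploaded (round 6). update_required never appears in any round.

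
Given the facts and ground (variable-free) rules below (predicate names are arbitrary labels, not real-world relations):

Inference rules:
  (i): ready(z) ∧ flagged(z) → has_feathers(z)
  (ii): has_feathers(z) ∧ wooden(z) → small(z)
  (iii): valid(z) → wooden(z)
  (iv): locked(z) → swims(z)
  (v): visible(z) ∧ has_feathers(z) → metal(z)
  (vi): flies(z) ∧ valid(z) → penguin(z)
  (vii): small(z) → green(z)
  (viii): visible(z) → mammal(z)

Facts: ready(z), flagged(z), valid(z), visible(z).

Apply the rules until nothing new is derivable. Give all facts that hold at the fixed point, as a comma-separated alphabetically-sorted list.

flagged(z), green(z), has_feathers(z), mammal(z), metal(z), ready(z), small(z), valid(z), visible(z), wooden(z)

Round 1 — (i), (iii), (viii), derive has_feathers(z), wooden(z), mammal(z).
Round 2 — (ii), (v), derive small(z), metal(z).
Round 3 — (vii), derive green(z).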